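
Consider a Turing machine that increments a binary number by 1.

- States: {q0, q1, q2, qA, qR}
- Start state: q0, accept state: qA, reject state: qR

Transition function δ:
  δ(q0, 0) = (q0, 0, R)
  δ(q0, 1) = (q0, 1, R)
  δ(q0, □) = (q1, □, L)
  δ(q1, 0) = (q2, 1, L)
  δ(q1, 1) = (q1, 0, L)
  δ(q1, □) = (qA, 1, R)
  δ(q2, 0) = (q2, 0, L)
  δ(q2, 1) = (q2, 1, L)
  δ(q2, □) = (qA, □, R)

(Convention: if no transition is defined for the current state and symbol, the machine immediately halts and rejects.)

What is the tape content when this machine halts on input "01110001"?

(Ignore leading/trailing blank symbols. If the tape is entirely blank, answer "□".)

Execution trace:
Initial: [q0]01110001
Step 1: δ(q0, 0) = (q0, 0, R) → 0[q0]1110001
Step 2: δ(q0, 1) = (q0, 1, R) → 01[q0]110001
Step 3: δ(q0, 1) = (q0, 1, R) → 011[q0]10001
Step 4: δ(q0, 1) = (q0, 1, R) → 0111[q0]0001
Step 5: δ(q0, 0) = (q0, 0, R) → 01110[q0]001
Step 6: δ(q0, 0) = (q0, 0, R) → 011100[q0]01
Step 7: δ(q0, 0) = (q0, 0, R) → 0111000[q0]1
Step 8: δ(q0, 1) = (q0, 1, R) → 01110001[q0]□
Step 9: δ(q0, □) = (q1, □, L) → 0111000[q1]1□
Step 10: δ(q1, 1) = (q1, 0, L) → 011100[q1]00□
Step 11: δ(q1, 0) = (q2, 1, L) → 01110[q2]010□
Step 12: δ(q2, 0) = (q2, 0, L) → 0111[q2]0010□
Step 13: δ(q2, 0) = (q2, 0, L) → 011[q2]10010□
Step 14: δ(q2, 1) = (q2, 1, L) → 01[q2]110010□
Step 15: δ(q2, 1) = (q2, 1, L) → 0[q2]1110010□
Step 16: δ(q2, 1) = (q2, 1, L) → [q2]01110010□
Step 17: δ(q2, 0) = (q2, 0, L) → [q2]□01110010□
Step 18: δ(q2, □) = (qA, □, R) → □[qA]01110010□

The machine reaches the accept state qA and halts.

Final tape (ignoring leading/trailing blanks): 01110010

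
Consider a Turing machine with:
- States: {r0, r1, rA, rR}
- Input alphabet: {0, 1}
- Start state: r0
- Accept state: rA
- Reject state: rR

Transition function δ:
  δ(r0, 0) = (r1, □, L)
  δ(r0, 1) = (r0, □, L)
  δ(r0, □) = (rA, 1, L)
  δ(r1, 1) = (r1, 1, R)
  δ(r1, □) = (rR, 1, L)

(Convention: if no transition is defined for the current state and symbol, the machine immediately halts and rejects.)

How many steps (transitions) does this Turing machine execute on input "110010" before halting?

Execution trace:
Initial: [r0]110010
Step 1: δ(r0, 1) = (r0, □, L) → [r0]□□10010
Step 2: δ(r0, □) = (rA, 1, L) → [rA]□1□10010

The machine reaches the accept state rA and halts.

The machine executed 2 steps before halting.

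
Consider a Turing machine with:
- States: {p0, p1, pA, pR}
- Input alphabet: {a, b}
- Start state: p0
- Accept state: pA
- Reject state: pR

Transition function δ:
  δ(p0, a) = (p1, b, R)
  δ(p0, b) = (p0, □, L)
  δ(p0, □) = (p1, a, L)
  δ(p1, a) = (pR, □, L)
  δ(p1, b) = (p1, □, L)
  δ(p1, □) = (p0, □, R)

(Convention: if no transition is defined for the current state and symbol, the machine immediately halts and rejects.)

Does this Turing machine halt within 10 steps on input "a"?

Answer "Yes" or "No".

Execution trace:
Initial: [p0]a
Step 1: δ(p0, a) = (p1, b, R) → b[p1]□
Step 2: δ(p1, □) = (p0, □, R) → b□[p0]□
Step 3: δ(p0, □) = (p1, a, L) → b[p1]□a
Step 4: δ(p1, □) = (p0, □, R) → b□[p0]a
Step 5: δ(p0, a) = (p1, b, R) → b□b[p1]□
Step 6: δ(p1, □) = (p0, □, R) → b□b□[p0]□
Step 7: δ(p0, □) = (p1, a, L) → b□b[p1]□a
Step 8: δ(p1, □) = (p0, □, R) → b□b□[p0]a
Step 9: δ(p0, a) = (p1, b, R) → b□b□b[p1]□
Step 10: δ(p1, □) = (p0, □, R) → b□b□b□[p0]□

The machine has not reached a halting state after 10 steps.
The machine did not halt within the 10-step bound.

Answer: No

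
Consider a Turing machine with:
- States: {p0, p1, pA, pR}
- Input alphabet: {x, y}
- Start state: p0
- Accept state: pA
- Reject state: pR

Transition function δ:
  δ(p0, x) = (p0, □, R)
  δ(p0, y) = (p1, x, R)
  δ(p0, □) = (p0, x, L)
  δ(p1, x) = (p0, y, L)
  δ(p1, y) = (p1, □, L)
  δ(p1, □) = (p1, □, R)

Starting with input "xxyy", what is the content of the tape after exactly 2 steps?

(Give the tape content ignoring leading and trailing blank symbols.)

Execution trace:
Initial: [p0]xxyy
Step 1: δ(p0, x) = (p0, □, R) → □[p0]xyy
Step 2: δ(p0, x) = (p0, □, R) → □□[p0]yy

After 2 steps, the tape (ignoring leading/trailing blanks) is: yy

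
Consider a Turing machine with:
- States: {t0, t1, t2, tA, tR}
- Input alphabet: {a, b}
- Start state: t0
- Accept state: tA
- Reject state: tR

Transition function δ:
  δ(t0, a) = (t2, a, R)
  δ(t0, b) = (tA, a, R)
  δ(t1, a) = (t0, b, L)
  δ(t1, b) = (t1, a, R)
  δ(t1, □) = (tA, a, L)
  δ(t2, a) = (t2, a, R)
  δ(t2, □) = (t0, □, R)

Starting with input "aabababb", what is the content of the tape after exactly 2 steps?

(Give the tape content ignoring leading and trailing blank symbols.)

Execution trace:
Initial: [t0]aabababb
Step 1: δ(t0, a) = (t2, a, R) → a[t2]abababb
Step 2: δ(t2, a) = (t2, a, R) → aa[t2]bababb

No transition is defined for δ(t2, b). By convention the machine halts and rejects.

After 2 steps, the tape (ignoring leading/trailing blanks) is: aabababb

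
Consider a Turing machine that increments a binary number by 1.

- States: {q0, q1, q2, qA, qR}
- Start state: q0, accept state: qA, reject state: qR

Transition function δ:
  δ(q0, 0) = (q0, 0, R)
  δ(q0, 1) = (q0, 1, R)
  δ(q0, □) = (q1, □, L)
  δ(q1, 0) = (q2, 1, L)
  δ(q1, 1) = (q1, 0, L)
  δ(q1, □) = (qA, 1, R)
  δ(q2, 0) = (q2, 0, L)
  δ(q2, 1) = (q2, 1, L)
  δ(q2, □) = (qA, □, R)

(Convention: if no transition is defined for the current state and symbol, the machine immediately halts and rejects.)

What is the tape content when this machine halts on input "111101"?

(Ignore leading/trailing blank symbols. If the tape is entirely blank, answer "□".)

Execution trace:
Initial: [q0]111101
Step 1: δ(q0, 1) = (q0, 1, R) → 1[q0]11101
Step 2: δ(q0, 1) = (q0, 1, R) → 11[q0]1101
Step 3: δ(q0, 1) = (q0, 1, R) → 111[q0]101
Step 4: δ(q0, 1) = (q0, 1, R) → 1111[q0]01
Step 5: δ(q0, 0) = (q0, 0, R) → 11110[q0]1
Step 6: δ(q0, 1) = (q0, 1, R) → 111101[q0]□
Step 7: δ(q0, □) = (q1, □, L) → 11110[q1]1□
Step 8: δ(q1, 1) = (q1, 0, L) → 1111[q1]00□
Step 9: δ(q1, 0) = (q2, 1, L) → 111[q2]110□
Step 10: δ(q2, 1) = (q2, 1, L) → 11[q2]1110□
Step 11: δ(q2, 1) = (q2, 1, L) → 1[q2]11110□
Step 12: δ(q2, 1) = (q2, 1, L) → [q2]111110□
Step 13: δ(q2, 1) = (q2, 1, L) → [q2]□111110□
Step 14: δ(q2, □) = (qA, □, R) → □[qA]111110□

The machine reaches the accept state qA and halts.

Final tape (ignoring leading/trailing blanks): 111110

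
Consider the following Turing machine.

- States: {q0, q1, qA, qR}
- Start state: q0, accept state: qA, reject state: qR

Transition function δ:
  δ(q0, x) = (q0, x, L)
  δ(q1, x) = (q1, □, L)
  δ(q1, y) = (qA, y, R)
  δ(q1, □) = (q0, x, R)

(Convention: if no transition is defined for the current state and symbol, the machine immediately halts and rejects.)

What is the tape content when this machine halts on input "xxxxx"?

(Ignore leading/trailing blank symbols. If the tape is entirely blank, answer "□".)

Execution trace:
Initial: [q0]xxxxx
Step 1: δ(q0, x) = (q0, x, L) → [q0]□xxxxx

No transition is defined for δ(q0, □). By convention the machine halts and rejects.

Final tape (ignoring leading/trailing blanks): xxxxx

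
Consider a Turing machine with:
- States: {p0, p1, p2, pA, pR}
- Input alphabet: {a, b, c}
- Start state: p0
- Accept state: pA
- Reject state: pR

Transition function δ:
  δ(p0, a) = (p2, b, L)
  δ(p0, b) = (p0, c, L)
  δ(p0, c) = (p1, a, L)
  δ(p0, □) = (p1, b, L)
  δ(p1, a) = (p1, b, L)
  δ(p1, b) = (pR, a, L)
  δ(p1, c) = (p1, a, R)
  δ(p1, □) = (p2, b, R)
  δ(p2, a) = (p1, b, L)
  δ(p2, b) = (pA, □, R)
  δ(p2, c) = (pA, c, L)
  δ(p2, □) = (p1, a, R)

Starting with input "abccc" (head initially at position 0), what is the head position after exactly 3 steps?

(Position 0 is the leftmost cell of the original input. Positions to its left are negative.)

Execution trace (head position shown):
Step 0: [p0]abccc  (head at position 0)
Step 1: move left → [p2]□bbccc  (head at position -1)
Step 2: move right → a[p1]bbccc  (head at position 0)
Step 3: move left → [pR]aabccc  (head at position -1)

After 3 steps, the head is at position -1.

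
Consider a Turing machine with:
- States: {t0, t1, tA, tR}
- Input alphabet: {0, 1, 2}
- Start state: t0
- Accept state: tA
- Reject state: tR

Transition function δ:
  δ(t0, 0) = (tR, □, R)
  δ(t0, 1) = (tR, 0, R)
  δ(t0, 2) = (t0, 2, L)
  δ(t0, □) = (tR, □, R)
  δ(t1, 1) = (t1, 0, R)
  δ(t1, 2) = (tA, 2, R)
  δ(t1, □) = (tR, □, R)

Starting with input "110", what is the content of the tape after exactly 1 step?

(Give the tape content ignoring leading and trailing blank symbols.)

Execution trace:
Initial: [t0]110
Step 1: δ(t0, 1) = (tR, 0, R) → 0[tR]10

The machine reaches the reject state tR and halts.

After 1 step, the tape (ignoring leading/trailing blanks) is: 010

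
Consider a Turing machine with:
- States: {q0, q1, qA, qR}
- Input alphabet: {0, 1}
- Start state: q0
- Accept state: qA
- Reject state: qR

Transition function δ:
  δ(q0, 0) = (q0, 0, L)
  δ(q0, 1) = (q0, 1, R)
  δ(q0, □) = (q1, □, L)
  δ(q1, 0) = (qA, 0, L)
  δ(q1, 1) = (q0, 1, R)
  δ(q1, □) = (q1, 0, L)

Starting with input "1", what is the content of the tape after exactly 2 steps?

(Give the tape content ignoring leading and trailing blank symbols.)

Execution trace:
Initial: [q0]1
Step 1: δ(q0, 1) = (q0, 1, R) → 1[q0]□
Step 2: δ(q0, □) = (q1, □, L) → [q1]1□

After 2 steps, the tape (ignoring leading/trailing blanks) is: 1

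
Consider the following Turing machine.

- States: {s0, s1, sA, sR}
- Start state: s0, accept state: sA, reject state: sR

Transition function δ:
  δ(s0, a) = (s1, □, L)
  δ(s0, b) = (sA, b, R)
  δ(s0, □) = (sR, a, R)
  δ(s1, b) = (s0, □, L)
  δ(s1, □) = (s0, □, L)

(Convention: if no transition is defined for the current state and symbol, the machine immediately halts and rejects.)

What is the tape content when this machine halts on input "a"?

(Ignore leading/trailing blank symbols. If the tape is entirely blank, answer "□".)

Execution trace:
Initial: [s0]a
Step 1: δ(s0, a) = (s1, □, L) → [s1]□□
Step 2: δ(s1, □) = (s0, □, L) → [s0]□□□
Step 3: δ(s0, □) = (sR, a, R) → a[sR]□□

The machine reaches the reject state sR and halts.

Final tape (ignoring leading/trailing blanks): a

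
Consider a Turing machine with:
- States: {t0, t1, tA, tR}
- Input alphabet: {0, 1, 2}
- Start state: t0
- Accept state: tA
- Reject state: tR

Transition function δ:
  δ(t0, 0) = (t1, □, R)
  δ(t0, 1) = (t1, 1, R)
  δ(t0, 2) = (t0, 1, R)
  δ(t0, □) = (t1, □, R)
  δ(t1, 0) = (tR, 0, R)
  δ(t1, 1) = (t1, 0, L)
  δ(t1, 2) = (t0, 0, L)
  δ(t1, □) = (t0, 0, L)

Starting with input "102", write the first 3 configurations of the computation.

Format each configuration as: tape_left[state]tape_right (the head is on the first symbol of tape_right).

Transitions applied:
Step 1: δ(t0, 1) = (t1, 1, R)
Step 2: δ(t1, 0) = (tR, 0, R)

The first 3 configurations are:
[t0]102 ⊢ 1[t1]02 ⊢ 10[tR]2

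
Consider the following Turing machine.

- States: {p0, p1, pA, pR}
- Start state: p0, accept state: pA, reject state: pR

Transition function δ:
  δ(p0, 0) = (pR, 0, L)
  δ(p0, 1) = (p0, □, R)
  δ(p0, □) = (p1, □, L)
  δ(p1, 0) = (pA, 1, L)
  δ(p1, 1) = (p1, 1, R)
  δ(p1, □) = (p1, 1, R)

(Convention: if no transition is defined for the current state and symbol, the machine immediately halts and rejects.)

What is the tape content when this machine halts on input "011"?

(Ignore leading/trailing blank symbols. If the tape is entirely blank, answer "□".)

Execution trace:
Initial: [p0]011
Step 1: δ(p0, 0) = (pR, 0, L) → [pR]□011

The machine reaches the reject state pR and halts.

Final tape (ignoring leading/trailing blanks): 011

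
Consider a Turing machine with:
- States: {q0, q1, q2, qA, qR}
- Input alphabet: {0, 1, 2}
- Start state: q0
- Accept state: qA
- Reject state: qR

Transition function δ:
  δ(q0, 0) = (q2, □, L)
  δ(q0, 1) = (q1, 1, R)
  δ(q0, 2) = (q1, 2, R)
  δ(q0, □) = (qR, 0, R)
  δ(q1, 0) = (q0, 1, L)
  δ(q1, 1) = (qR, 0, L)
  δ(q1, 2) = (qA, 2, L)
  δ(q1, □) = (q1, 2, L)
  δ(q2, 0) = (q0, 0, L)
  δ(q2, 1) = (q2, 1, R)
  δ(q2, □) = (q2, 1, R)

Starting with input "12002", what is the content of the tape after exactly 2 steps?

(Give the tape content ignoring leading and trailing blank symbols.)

Execution trace:
Initial: [q0]12002
Step 1: δ(q0, 1) = (q1, 1, R) → 1[q1]2002
Step 2: δ(q1, 2) = (qA, 2, L) → [qA]12002

The machine reaches the accept state qA and halts.

After 2 steps, the tape (ignoring leading/trailing blanks) is: 12002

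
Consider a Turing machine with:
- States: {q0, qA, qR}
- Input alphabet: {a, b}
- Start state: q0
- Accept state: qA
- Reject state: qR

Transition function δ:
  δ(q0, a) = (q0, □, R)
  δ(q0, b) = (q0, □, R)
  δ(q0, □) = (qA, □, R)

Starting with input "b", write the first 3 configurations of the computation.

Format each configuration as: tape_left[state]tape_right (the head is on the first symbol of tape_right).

Transitions applied:
Step 1: δ(q0, b) = (q0, □, R)
Step 2: δ(q0, □) = (qA, □, R)

The first 3 configurations are:
[q0]b ⊢ □[q0]□ ⊢ □□[qA]□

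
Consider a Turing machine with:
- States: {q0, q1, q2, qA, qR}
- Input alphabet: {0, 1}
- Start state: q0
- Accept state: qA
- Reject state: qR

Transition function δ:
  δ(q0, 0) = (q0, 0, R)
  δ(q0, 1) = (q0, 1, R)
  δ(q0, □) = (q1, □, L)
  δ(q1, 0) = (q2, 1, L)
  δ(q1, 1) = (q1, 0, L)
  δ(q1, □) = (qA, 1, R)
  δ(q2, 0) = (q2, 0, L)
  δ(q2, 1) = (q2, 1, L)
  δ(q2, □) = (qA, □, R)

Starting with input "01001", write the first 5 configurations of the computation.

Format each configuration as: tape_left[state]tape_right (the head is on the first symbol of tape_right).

Transitions applied:
Step 1: δ(q0, 0) = (q0, 0, R)
Step 2: δ(q0, 1) = (q0, 1, R)
Step 3: δ(q0, 0) = (q0, 0, R)
Step 4: δ(q0, 0) = (q0, 0, R)

The first 5 configurations are:
[q0]01001 ⊢ 0[q0]1001 ⊢ 01[q0]001 ⊢ 010[q0]01 ⊢ 0100[q0]1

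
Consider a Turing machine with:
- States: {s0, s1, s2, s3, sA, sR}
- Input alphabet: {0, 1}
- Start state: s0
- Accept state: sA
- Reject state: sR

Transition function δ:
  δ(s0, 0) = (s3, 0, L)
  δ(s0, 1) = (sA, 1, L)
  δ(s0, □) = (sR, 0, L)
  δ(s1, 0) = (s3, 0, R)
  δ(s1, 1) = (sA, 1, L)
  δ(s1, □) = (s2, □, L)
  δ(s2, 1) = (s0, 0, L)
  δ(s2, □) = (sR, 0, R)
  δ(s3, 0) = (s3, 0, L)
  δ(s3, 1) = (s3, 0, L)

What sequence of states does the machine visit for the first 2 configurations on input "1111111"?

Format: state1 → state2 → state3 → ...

Execution trace:
Initial: [s0]1111111
Step 1: δ(s0, 1) = (sA, 1, L) → [sA]□1111111

The machine reaches the accept state sA and halts.

State sequence: s0 → sA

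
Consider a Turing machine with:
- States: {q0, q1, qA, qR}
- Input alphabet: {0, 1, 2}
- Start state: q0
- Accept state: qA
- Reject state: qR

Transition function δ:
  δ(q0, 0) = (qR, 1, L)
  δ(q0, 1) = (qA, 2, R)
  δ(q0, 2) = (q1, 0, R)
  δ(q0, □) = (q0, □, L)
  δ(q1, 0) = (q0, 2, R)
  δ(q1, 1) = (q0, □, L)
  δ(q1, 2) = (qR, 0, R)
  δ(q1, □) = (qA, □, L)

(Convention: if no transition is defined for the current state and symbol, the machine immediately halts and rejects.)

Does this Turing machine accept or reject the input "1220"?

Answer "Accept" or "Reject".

Execution trace:
Initial: [q0]1220
Step 1: δ(q0, 1) = (qA, 2, R) → 2[qA]220

The machine reaches the accept state qA and halts.

Answer: Accept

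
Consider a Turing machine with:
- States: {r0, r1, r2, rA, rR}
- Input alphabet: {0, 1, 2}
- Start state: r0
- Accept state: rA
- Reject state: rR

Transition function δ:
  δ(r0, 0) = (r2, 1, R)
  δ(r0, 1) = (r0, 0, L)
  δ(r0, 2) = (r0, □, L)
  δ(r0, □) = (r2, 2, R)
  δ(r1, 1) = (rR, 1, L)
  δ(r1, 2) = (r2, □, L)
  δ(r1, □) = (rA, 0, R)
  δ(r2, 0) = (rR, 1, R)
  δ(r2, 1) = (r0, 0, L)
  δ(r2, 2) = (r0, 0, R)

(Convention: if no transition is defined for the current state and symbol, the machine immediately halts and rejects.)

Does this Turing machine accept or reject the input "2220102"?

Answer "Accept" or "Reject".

Execution trace:
Initial: [r0]2220102
Step 1: δ(r0, 2) = (r0, □, L) → [r0]□□220102
Step 2: δ(r0, □) = (r2, 2, R) → 2[r2]□220102

No transition is defined for δ(r2, □). By convention the machine halts and rejects.

Answer: Reject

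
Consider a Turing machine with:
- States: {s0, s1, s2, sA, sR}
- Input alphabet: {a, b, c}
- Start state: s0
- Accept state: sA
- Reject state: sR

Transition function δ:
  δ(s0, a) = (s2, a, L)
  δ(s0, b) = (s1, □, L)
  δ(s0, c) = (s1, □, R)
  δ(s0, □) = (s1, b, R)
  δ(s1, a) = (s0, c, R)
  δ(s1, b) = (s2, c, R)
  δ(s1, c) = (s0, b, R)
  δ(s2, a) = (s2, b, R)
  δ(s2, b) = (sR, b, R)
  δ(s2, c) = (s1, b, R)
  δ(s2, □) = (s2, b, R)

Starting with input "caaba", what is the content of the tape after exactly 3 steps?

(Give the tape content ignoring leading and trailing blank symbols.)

Execution trace:
Initial: [s0]caaba
Step 1: δ(s0, c) = (s1, □, R) → □[s1]aaba
Step 2: δ(s1, a) = (s0, c, R) → □c[s0]aba
Step 3: δ(s0, a) = (s2, a, L) → □[s2]caba

After 3 steps, the tape (ignoring leading/trailing blanks) is: caba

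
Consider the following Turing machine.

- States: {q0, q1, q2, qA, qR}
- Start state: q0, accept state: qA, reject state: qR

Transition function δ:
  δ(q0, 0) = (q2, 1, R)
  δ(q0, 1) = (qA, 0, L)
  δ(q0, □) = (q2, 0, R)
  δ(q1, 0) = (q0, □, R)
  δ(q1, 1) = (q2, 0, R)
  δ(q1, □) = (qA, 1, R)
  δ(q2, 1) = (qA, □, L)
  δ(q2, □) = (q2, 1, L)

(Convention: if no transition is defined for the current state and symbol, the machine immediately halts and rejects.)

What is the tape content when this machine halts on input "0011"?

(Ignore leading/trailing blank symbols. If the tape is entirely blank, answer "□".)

Execution trace:
Initial: [q0]0011
Step 1: δ(q0, 0) = (q2, 1, R) → 1[q2]011

No transition is defined for δ(q2, 0). By convention the machine halts and rejects.

Final tape (ignoring leading/trailing blanks): 1011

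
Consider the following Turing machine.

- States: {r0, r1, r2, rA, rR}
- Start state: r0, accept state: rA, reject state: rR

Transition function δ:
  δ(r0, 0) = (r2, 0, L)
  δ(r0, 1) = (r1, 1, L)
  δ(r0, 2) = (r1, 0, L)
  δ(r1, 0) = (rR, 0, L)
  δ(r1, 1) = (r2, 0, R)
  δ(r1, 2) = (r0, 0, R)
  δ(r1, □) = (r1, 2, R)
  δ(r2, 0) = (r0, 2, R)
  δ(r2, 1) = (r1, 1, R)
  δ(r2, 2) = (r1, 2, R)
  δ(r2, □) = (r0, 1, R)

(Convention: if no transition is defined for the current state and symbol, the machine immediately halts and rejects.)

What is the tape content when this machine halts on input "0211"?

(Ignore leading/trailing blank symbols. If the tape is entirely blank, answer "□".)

Execution trace:
Initial: [r0]0211
Step 1: δ(r0, 0) = (r2, 0, L) → [r2]□0211
Step 2: δ(r2, □) = (r0, 1, R) → 1[r0]0211
Step 3: δ(r0, 0) = (r2, 0, L) → [r2]10211
Step 4: δ(r2, 1) = (r1, 1, R) → 1[r1]0211
Step 5: δ(r1, 0) = (rR, 0, L) → [rR]10211

The machine reaches the reject state rR and halts.

Final tape (ignoring leading/trailing blanks): 10211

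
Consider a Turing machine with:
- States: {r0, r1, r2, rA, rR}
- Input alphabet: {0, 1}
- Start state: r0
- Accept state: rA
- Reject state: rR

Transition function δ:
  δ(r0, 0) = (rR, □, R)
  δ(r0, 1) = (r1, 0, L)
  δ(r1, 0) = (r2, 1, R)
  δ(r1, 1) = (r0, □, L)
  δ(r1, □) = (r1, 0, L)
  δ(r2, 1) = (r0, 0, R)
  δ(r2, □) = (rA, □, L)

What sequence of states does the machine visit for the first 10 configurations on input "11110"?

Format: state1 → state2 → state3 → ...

Execution trace:
Initial: [r0]11110
Step 1: δ(r0, 1) = (r1, 0, L) → [r1]□01110
Step 2: δ(r1, □) = (r1, 0, L) → [r1]□001110
Step 3: δ(r1, □) = (r1, 0, L) → [r1]□0001110
Step 4: δ(r1, □) = (r1, 0, L) → [r1]□00001110
Step 5: δ(r1, □) = (r1, 0, L) → [r1]□000001110
Step 6: δ(r1, □) = (r1, 0, L) → [r1]□0000001110
Step 7: δ(r1, □) = (r1, 0, L) → [r1]□00000001110
Step 8: δ(r1, □) = (r1, 0, L) → [r1]□000000001110
Step 9: δ(r1, □) = (r1, 0, L) → [r1]□0000000001110

State sequence: r0 → r1 → r1 → r1 → r1 → r1 → r1 → r1 → r1 → r1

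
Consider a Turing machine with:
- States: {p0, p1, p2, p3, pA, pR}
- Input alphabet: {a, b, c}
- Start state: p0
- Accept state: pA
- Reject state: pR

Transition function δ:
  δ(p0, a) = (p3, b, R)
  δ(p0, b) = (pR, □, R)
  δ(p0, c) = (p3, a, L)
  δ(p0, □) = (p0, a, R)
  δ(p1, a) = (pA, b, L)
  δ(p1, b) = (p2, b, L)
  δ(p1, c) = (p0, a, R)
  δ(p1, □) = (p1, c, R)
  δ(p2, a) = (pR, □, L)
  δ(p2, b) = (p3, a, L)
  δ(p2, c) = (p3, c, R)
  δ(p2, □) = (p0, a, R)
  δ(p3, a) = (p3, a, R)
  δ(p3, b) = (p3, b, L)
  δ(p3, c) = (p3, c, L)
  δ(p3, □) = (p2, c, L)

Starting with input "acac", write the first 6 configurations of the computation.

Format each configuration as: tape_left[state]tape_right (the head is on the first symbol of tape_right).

Transitions applied:
Step 1: δ(p0, a) = (p3, b, R)
Step 2: δ(p3, c) = (p3, c, L)
Step 3: δ(p3, b) = (p3, b, L)
Step 4: δ(p3, □) = (p2, c, L)
Step 5: δ(p2, □) = (p0, a, R)

The first 6 configurations are:
[p0]acac ⊢ b[p3]cac ⊢ [p3]bcac ⊢ [p3]□bcac ⊢ [p2]□cbcac ⊢ a[p0]cbcac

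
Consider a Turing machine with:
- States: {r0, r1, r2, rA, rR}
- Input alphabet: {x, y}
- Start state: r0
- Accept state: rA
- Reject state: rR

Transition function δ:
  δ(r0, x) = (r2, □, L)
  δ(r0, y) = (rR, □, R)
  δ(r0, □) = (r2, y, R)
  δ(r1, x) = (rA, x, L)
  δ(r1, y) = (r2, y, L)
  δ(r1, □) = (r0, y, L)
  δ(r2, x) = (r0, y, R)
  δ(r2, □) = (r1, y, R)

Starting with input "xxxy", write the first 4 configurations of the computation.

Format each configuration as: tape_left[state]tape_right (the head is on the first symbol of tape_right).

Transitions applied:
Step 1: δ(r0, x) = (r2, □, L)
Step 2: δ(r2, □) = (r1, y, R)
Step 3: δ(r1, □) = (r0, y, L)

The first 4 configurations are:
[r0]xxxy ⊢ [r2]□□xxy ⊢ y[r1]□xxy ⊢ [r0]yyxxy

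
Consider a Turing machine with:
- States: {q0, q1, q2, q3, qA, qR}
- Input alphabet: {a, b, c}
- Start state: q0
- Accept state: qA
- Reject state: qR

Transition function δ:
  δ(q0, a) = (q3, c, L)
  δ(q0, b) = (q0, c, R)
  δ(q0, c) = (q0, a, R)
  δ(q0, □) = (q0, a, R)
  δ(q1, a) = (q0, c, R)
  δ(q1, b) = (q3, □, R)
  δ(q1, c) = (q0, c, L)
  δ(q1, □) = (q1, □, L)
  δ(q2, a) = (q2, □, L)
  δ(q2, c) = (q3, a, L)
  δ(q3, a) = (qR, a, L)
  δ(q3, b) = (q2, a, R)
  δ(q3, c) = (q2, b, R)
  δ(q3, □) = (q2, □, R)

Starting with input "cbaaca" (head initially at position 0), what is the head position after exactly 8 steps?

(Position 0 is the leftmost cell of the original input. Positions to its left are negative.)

Execution trace (head position shown):
Step 0: [q0]cbaaca  (head at position 0)
Step 1: move right → a[q0]baaca  (head at position 1)
Step 2: move right → ac[q0]aaca  (head at position 2)
Step 3: move left → a[q3]ccaca  (head at position 1)
Step 4: move right → ab[q2]caca  (head at position 2)
Step 5: move left → a[q3]baaca  (head at position 1)
Step 6: move right → aa[q2]aaca  (head at position 2)
Step 7: move left → a[q2]a□aca  (head at position 1)
Step 8: move left → [q2]a□□aca  (head at position 0)

After 8 steps, the head is at position 0.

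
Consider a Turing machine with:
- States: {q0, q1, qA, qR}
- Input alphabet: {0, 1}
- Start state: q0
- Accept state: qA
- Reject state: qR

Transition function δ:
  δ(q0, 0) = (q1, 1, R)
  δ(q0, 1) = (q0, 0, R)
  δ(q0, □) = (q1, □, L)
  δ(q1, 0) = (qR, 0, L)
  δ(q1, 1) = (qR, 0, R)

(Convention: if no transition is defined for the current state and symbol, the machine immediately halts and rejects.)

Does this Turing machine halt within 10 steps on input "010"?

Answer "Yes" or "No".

Execution trace:
Initial: [q0]010
Step 1: δ(q0, 0) = (q1, 1, R) → 1[q1]10
Step 2: δ(q1, 1) = (qR, 0, R) → 10[qR]0

The machine reaches the reject state qR and halts.
The machine halted after 2 steps (within the 10-step bound).

Answer: Yes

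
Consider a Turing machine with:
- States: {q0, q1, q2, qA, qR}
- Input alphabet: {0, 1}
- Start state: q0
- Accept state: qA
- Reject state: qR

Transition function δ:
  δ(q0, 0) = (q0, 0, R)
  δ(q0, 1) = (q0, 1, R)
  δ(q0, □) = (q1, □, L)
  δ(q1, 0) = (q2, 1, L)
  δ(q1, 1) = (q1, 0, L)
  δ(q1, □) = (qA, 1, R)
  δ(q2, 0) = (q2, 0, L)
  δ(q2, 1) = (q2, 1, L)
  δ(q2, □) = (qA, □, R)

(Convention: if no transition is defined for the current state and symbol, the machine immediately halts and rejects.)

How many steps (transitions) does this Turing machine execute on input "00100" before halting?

Execution trace:
Initial: [q0]00100
Step 1: δ(q0, 0) = (q0, 0, R) → 0[q0]0100
Step 2: δ(q0, 0) = (q0, 0, R) → 00[q0]100
Step 3: δ(q0, 1) = (q0, 1, R) → 001[q0]00
Step 4: δ(q0, 0) = (q0, 0, R) → 0010[q0]0
Step 5: δ(q0, 0) = (q0, 0, R) → 00100[q0]□
Step 6: δ(q0, □) = (q1, □, L) → 0010[q1]0□
Step 7: δ(q1, 0) = (q2, 1, L) → 001[q2]01□
Step 8: δ(q2, 0) = (q2, 0, L) → 00[q2]101□
Step 9: δ(q2, 1) = (q2, 1, L) → 0[q2]0101□
Step 10: δ(q2, 0) = (q2, 0, L) → [q2]00101□
Step 11: δ(q2, 0) = (q2, 0, L) → [q2]□00101□
Step 12: δ(q2, □) = (qA, □, R) → □[qA]00101□

The machine reaches the accept state qA and halts.

The machine executed 12 steps before halting.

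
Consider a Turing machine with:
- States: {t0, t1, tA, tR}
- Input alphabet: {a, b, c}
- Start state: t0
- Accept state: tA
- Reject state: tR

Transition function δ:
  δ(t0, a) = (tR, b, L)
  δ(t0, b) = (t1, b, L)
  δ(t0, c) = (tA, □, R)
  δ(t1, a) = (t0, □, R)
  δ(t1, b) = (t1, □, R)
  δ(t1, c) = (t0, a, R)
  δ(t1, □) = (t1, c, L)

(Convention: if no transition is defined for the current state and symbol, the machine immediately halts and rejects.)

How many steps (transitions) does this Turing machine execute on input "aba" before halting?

Execution trace:
Initial: [t0]aba
Step 1: δ(t0, a) = (tR, b, L) → [tR]□bba

The machine reaches the reject state tR and halts.

The machine executed 1 step before halting.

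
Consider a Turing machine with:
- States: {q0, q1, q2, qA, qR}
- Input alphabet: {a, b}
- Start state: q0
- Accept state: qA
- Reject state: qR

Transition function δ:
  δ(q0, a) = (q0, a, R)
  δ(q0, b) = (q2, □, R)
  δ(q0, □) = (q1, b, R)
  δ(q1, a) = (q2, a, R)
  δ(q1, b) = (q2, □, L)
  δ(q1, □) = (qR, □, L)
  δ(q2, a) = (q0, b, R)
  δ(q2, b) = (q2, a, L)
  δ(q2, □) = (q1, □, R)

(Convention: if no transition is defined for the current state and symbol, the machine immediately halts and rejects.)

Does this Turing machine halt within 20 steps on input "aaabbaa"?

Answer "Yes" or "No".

Execution trace:
Initial: [q0]aaabbaa
Step 1: δ(q0, a) = (q0, a, R) → a[q0]aabbaa
Step 2: δ(q0, a) = (q0, a, R) → aa[q0]abbaa
Step 3: δ(q0, a) = (q0, a, R) → aaa[q0]bbaa
Step 4: δ(q0, b) = (q2, □, R) → aaa□[q2]baa
Step 5: δ(q2, b) = (q2, a, L) → aaa[q2]□aaa
Step 6: δ(q2, □) = (q1, □, R) → aaa□[q1]aaa
Step 7: δ(q1, a) = (q2, a, R) → aaa□a[q2]aa
Step 8: δ(q2, a) = (q0, b, R) → aaa□ab[q0]a
Step 9: δ(q0, a) = (q0, a, R) → aaa□aba[q0]□
Step 10: δ(q0, □) = (q1, b, R) → aaa□abab[q1]□
Step 11: δ(q1, □) = (qR, □, L) → aaa□aba[qR]b□

The machine reaches the reject state qR and halts.
The machine halted after 11 steps (within the 20-step bound).

Answer: Yes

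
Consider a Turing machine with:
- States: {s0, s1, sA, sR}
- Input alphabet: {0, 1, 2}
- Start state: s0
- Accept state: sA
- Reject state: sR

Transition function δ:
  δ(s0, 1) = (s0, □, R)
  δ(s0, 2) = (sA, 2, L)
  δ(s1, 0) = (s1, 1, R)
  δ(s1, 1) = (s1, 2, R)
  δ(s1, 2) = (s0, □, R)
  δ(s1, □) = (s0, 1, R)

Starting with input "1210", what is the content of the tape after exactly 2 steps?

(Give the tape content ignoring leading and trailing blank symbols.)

Execution trace:
Initial: [s0]1210
Step 1: δ(s0, 1) = (s0, □, R) → □[s0]210
Step 2: δ(s0, 2) = (sA, 2, L) → [sA]□210

The machine reaches the accept state sA and halts.

After 2 steps, the tape (ignoring leading/trailing blanks) is: 210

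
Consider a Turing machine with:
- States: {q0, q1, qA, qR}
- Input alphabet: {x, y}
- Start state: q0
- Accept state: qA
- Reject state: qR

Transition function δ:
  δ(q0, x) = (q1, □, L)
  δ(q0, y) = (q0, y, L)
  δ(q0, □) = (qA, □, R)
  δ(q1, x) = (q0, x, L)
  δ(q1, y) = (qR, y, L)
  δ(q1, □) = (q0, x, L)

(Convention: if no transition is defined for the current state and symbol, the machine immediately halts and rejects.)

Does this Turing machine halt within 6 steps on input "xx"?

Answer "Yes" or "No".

Execution trace:
Initial: [q0]xx
Step 1: δ(q0, x) = (q1, □, L) → [q1]□□x
Step 2: δ(q1, □) = (q0, x, L) → [q0]□x□x
Step 3: δ(q0, □) = (qA, □, R) → □[qA]x□x

The machine reaches the accept state qA and halts.
The machine halted after 3 steps (within the 6-step bound).

Answer: Yes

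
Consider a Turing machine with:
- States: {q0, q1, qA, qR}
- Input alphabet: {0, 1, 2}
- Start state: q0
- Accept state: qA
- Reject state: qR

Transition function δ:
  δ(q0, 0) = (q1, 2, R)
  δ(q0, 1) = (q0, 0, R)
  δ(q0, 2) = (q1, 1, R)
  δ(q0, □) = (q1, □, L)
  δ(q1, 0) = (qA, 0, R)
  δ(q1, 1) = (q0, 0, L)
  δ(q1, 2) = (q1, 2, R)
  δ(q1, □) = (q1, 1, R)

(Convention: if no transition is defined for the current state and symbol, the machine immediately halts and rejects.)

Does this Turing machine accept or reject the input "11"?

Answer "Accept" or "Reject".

Execution trace:
Initial: [q0]11
Step 1: δ(q0, 1) = (q0, 0, R) → 0[q0]1
Step 2: δ(q0, 1) = (q0, 0, R) → 00[q0]□
Step 3: δ(q0, □) = (q1, □, L) → 0[q1]0□
Step 4: δ(q1, 0) = (qA, 0, R) → 00[qA]□

The machine reaches the accept state qA and halts.

Answer: Accept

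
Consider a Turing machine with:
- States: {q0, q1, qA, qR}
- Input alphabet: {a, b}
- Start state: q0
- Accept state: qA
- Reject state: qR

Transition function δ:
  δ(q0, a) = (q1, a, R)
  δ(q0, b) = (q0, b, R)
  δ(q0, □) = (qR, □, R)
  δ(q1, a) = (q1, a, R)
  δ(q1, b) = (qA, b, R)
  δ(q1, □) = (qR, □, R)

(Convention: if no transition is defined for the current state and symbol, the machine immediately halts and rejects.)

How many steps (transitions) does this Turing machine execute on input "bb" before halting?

Execution trace:
Initial: [q0]bb
Step 1: δ(q0, b) = (q0, b, R) → b[q0]b
Step 2: δ(q0, b) = (q0, b, R) → bb[q0]□
Step 3: δ(q0, □) = (qR, □, R) → bb□[qR]□

The machine reaches the reject state qR and halts.

The machine executed 3 steps before halting.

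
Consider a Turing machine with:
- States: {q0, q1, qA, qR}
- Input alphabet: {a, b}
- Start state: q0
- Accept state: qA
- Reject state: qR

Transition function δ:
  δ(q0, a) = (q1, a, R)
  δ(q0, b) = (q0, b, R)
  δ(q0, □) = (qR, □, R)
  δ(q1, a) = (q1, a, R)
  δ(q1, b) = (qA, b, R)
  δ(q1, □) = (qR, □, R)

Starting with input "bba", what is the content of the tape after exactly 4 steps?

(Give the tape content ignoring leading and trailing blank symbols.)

Execution trace:
Initial: [q0]bba
Step 1: δ(q0, b) = (q0, b, R) → b[q0]ba
Step 2: δ(q0, b) = (q0, b, R) → bb[q0]a
Step 3: δ(q0, a) = (q1, a, R) → bba[q1]□
Step 4: δ(q1, □) = (qR, □, R) → bba□[qR]□

The machine reaches the reject state qR and halts.

After 4 steps, the tape (ignoring leading/trailing blanks) is: bba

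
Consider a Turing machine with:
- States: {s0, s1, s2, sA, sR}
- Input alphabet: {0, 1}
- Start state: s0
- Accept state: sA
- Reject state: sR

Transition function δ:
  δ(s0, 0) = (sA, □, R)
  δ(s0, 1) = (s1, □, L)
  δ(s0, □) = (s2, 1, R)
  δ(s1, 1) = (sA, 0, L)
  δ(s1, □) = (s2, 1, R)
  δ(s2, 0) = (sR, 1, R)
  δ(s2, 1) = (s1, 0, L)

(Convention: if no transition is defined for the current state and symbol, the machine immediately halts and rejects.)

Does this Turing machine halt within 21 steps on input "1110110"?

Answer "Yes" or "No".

Execution trace:
Initial: [s0]1110110
Step 1: δ(s0, 1) = (s1, □, L) → [s1]□□110110
Step 2: δ(s1, □) = (s2, 1, R) → 1[s2]□110110

No transition is defined for δ(s2, □). By convention the machine halts and rejects.
The machine halted after 2 steps (within the 21-step bound).

Answer: Yes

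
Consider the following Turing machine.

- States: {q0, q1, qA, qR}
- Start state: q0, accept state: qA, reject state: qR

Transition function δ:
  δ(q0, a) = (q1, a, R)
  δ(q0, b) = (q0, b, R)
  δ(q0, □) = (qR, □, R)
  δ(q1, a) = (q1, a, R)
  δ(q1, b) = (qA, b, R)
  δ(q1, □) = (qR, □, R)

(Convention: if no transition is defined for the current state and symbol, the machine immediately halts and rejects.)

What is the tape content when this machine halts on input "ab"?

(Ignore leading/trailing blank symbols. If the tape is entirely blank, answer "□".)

Execution trace:
Initial: [q0]ab
Step 1: δ(q0, a) = (q1, a, R) → a[q1]b
Step 2: δ(q1, b) = (qA, b, R) → ab[qA]□

The machine reaches the accept state qA and halts.

Final tape (ignoring leading/trailing blanks): ab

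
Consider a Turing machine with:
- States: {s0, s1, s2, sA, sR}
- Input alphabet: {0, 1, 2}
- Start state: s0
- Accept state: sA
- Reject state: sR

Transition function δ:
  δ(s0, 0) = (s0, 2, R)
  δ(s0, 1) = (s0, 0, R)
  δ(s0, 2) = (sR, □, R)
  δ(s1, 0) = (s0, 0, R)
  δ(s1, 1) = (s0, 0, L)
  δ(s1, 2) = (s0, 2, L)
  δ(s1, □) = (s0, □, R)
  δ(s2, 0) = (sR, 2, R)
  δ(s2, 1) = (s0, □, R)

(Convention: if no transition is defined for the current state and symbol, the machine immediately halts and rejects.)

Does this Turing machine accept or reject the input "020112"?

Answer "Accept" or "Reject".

Execution trace:
Initial: [s0]020112
Step 1: δ(s0, 0) = (s0, 2, R) → 2[s0]20112
Step 2: δ(s0, 2) = (sR, □, R) → 2□[sR]0112

The machine reaches the reject state sR and halts.

Answer: Reject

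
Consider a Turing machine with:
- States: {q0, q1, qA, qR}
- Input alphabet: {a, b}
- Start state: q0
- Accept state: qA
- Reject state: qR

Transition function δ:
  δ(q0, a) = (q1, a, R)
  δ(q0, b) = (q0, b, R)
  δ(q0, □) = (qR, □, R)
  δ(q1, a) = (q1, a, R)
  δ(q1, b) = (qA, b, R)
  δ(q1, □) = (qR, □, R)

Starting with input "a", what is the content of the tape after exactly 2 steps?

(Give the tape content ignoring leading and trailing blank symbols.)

Execution trace:
Initial: [q0]a
Step 1: δ(q0, a) = (q1, a, R) → a[q1]□
Step 2: δ(q1, □) = (qR, □, R) → a□[qR]□

The machine reaches the reject state qR and halts.

After 2 steps, the tape (ignoring leading/trailing blanks) is: a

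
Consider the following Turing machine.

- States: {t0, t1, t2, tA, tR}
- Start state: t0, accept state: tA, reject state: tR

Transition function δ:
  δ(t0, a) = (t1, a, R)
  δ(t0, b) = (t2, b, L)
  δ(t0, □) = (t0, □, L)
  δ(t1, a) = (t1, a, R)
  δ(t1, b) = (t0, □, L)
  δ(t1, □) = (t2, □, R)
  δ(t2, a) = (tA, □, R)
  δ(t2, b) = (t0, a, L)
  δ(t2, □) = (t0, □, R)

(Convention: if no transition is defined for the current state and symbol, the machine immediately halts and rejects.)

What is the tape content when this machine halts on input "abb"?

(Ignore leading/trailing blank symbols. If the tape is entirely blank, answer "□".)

Execution trace:
Initial: [t0]abb
Step 1: δ(t0, a) = (t1, a, R) → a[t1]bb
Step 2: δ(t1, b) = (t0, □, L) → [t0]a□b
Step 3: δ(t0, a) = (t1, a, R) → a[t1]□b
Step 4: δ(t1, □) = (t2, □, R) → a□[t2]b
Step 5: δ(t2, b) = (t0, a, L) → a[t0]□a
Step 6: δ(t0, □) = (t0, □, L) → [t0]a□a
Step 7: δ(t0, a) = (t1, a, R) → a[t1]□a
Step 8: δ(t1, □) = (t2, □, R) → a□[t2]a
Step 9: δ(t2, a) = (tA, □, R) → a□□[tA]□

The machine reaches the accept state tA and halts.

Final tape (ignoring leading/trailing blanks): a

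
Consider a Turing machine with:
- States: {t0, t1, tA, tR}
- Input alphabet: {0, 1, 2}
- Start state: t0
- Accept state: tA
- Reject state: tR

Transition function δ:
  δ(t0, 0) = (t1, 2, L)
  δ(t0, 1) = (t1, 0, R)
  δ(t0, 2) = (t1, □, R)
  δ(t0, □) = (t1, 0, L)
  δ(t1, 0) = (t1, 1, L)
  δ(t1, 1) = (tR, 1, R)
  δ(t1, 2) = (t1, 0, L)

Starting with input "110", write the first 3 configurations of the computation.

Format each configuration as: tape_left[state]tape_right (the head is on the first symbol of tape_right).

Transitions applied:
Step 1: δ(t0, 1) = (t1, 0, R)
Step 2: δ(t1, 1) = (tR, 1, R)

The first 3 configurations are:
[t0]110 ⊢ 0[t1]10 ⊢ 01[tR]0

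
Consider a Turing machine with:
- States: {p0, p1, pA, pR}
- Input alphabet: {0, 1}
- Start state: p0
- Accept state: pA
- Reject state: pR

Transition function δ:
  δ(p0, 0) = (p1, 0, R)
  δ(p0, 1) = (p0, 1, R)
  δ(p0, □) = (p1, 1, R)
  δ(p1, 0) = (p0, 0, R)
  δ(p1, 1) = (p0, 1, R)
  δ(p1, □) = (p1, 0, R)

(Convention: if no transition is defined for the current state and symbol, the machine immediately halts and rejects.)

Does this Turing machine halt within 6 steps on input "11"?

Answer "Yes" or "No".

Execution trace:
Initial: [p0]11
Step 1: δ(p0, 1) = (p0, 1, R) → 1[p0]1
Step 2: δ(p0, 1) = (p0, 1, R) → 11[p0]□
Step 3: δ(p0, □) = (p1, 1, R) → 111[p1]□
Step 4: δ(p1, □) = (p1, 0, R) → 1110[p1]□
Step 5: δ(p1, □) = (p1, 0, R) → 11100[p1]□
Step 6: δ(p1, □) = (p1, 0, R) → 111000[p1]□

The machine has not reached a halting state after 6 steps.
The machine did not halt within the 6-step bound.

Answer: No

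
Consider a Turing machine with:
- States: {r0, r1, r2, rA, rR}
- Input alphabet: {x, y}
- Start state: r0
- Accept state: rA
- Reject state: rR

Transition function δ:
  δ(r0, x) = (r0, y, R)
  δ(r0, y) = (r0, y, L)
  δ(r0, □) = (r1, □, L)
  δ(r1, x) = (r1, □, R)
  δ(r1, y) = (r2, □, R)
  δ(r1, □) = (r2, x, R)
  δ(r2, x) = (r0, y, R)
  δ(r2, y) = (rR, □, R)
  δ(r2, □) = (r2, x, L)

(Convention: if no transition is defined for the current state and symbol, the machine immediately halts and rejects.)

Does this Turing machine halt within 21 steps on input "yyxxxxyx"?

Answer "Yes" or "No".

Execution trace:
Initial: [r0]yyxxxxyx
Step 1: δ(r0, y) = (r0, y, L) → [r0]□yyxxxxyx
Step 2: δ(r0, □) = (r1, □, L) → [r1]□□yyxxxxyx
Step 3: δ(r1, □) = (r2, x, R) → x[r2]□yyxxxxyx
Step 4: δ(r2, □) = (r2, x, L) → [r2]xxyyxxxxyx
Step 5: δ(r2, x) = (r0, y, R) → y[r0]xyyxxxxyx
Step 6: δ(r0, x) = (r0, y, R) → yy[r0]yyxxxxyx
Step 7: δ(r0, y) = (r0, y, L) → y[r0]yyyxxxxyx
Step 8: δ(r0, y) = (r0, y, L) → [r0]yyyyxxxxyx
Step 9: δ(r0, y) = (r0, y, L) → [r0]□yyyyxxxxyx
Step 10: δ(r0, □) = (r1, □, L) → [r1]□□yyyyxxxxyx
Step 11: δ(r1, □) = (r2, x, R) → x[r2]□yyyyxxxxyx
Step 12: δ(r2, □) = (r2, x, L) → [r2]xxyyyyxxxxyx
Step 13: δ(r2, x) = (r0, y, R) → y[r0]xyyyyxxxxyx
Step 14: δ(r0, x) = (r0, y, R) → yy[r0]yyyyxxxxyx
Step 15: δ(r0, y) = (r0, y, L) → y[r0]yyyyyxxxxyx
Step 16: δ(r0, y) = (r0, y, L) → [r0]yyyyyyxxxxyx
Step 17: δ(r0, y) = (r0, y, L) → [r0]□yyyyyyxxxxyx
Step 18: δ(r0, □) = (r1, □, L) → [r1]□□yyyyyyxxxxyx
Step 19: δ(r1, □) = (r2, x, R) → x[r2]□yyyyyyxxxxyx
Step 20: δ(r2, □) = (r2, x, L) → [r2]xxyyyyyyxxxxyx
Step 21: δ(r2, x) = (r0, y, R) → y[r0]xyyyyyyxxxxyx

The machine has not reached a halting state after 21 steps.
The machine did not halt within the 21-step bound.

Answer: No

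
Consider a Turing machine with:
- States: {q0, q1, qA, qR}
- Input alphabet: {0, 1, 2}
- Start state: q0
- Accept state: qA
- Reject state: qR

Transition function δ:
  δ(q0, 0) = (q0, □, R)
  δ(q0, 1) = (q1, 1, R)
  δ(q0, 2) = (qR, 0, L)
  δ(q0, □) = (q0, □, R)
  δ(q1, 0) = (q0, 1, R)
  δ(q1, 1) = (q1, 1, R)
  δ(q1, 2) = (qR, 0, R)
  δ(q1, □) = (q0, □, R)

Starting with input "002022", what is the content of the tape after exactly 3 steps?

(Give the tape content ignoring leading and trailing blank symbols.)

Execution trace:
Initial: [q0]002022
Step 1: δ(q0, 0) = (q0, □, R) → □[q0]02022
Step 2: δ(q0, 0) = (q0, □, R) → □□[q0]2022
Step 3: δ(q0, 2) = (qR, 0, L) → □[qR]□0022

The machine reaches the reject state qR and halts.

After 3 steps, the tape (ignoring leading/trailing blanks) is: 0022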